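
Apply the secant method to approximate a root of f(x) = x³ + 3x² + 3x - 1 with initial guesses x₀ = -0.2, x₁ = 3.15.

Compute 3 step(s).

f(x) = x³ + 3x² + 3x - 1
x₀ = -0.2, x₁ = 3.15

Secant formula: x_{n+1} = x_n - f(x_n)(x_n - x_{n-1})/(f(x_n) - f(x_{n-1}))

Iteration 1:
  f(-0.200000) = -1.488000
  f(3.150000) = 69.473375
  x_2 = 3.150000 - 69.473375×(3.150000 - (-0.200000))/(69.473375 - (-1.488000))
       = -0.129753
Iteration 2:
  f(3.150000) = 69.473375
  f(-0.129753) = -1.340937
  x_3 = -0.129753 - (-1.340937)×(-0.129753 - 3.150000)/(-1.340937 - 69.473375)
       = -0.067648
Iteration 3:
  f(-0.129753) = -1.340937
  f(-0.067648) = -1.189525
  x_4 = -0.067648 - (-1.189525)×(-0.067648 - (-0.129753))/(-1.189525 - (-1.340937))
       = 0.420265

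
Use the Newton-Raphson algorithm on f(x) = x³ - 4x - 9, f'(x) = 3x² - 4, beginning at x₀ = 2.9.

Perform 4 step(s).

f(x) = x³ - 4x - 9
f'(x) = 3x² - 4
x₀ = 2.9

Newton-Raphson formula: x_{n+1} = x_n - f(x_n)/f'(x_n)

Iteration 1:
  f(2.900000) = 3.789000
  f'(2.900000) = 21.230000
  x_1 = 2.900000 - 3.789000/21.230000 = 2.721526
Iteration 2:
  f(2.721526) = 0.271435
  f'(2.721526) = 18.220114
  x_2 = 2.721526 - 0.271435/18.220114 = 2.706629
Iteration 3:
  f(2.706629) = 0.001809
  f'(2.706629) = 17.977515
  x_3 = 2.706629 - 0.001809/17.977515 = 2.706528
Iteration 4:
  f(2.706528) = 0.000000
  f'(2.706528) = 17.975881
  x_4 = 2.706528 - 0.000000/17.975881 = 2.706528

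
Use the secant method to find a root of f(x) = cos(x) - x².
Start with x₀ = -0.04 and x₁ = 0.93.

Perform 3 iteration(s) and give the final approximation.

f(x) = cos(x) - x²
x₀ = -0.04, x₁ = 0.93

Secant formula: x_{n+1} = x_n - f(x_n)(x_n - x_{n-1})/(f(x_n) - f(x_{n-1}))

Iteration 1:
  f(-0.040000) = 0.997600
  f(0.930000) = -0.267066
  x_2 = 0.930000 - (-0.267066)×(0.930000 - (-0.040000))/(-0.267066 - 0.997600)
       = 0.725160
Iteration 2:
  f(0.930000) = -0.267066
  f(0.725160) = 0.222536
  x_3 = 0.725160 - 0.222536×(0.725160 - 0.930000)/(0.222536 - (-0.267066))
       = 0.818265
Iteration 3:
  f(0.725160) = 0.222536
  f(0.818265) = 0.013932
  x_4 = 0.818265 - 0.013932×(0.818265 - 0.725160)/(0.013932 - 0.222536)
       = 0.824483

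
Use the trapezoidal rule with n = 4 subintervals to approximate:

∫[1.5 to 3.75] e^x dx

f(x) = e^x
a = 1.5, b = 3.75, n = 4
h = (b - a)/n = 0.562500

Trapezoidal rule: (h/2)[f(x₀) + 2f(x₁) + 2f(x₂) + ... + f(xₙ)]

x_0 = 1.5000, f(x_0) = 4.481689, coefficient = 1
x_1 = 2.0625, f(x_1) = 7.865609, coefficient = 2
x_2 = 2.6250, f(x_2) = 13.804574, coefficient = 2
x_3 = 3.1875, f(x_3) = 24.227782, coefficient = 2
x_4 = 3.7500, f(x_4) = 42.521082, coefficient = 1

I ≈ (0.562500/2) × 138.798702 = 39.037135
Exact value: 38.039393
Error: 0.997742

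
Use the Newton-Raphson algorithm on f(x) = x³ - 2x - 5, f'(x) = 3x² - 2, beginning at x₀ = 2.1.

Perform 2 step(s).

f(x) = x³ - 2x - 5
f'(x) = 3x² - 2
x₀ = 2.1

Newton-Raphson formula: x_{n+1} = x_n - f(x_n)/f'(x_n)

Iteration 1:
  f(2.100000) = 0.061000
  f'(2.100000) = 11.230000
  x_1 = 2.100000 - 0.061000/11.230000 = 2.094568
Iteration 2:
  f(2.094568) = 0.000186
  f'(2.094568) = 11.161647
  x_2 = 2.094568 - 0.000186/11.161647 = 2.094551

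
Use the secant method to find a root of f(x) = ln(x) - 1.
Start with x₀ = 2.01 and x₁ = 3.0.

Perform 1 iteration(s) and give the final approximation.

f(x) = ln(x) - 1
x₀ = 2.01, x₁ = 3.0

Secant formula: x_{n+1} = x_n - f(x_n)(x_n - x_{n-1})/(f(x_n) - f(x_{n-1}))

Iteration 1:
  f(2.010000) = -0.301865
  f(3.000000) = 0.098612
  x_2 = 3.000000 - 0.098612×(3.000000 - 2.010000)/(0.098612 - (-0.301865))
       = 2.756226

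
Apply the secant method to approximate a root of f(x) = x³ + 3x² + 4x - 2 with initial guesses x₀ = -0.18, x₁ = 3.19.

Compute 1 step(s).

f(x) = x³ + 3x² + 4x - 2
x₀ = -0.18, x₁ = 3.19

Secant formula: x_{n+1} = x_n - f(x_n)(x_n - x_{n-1})/(f(x_n) - f(x_{n-1}))

Iteration 1:
  f(-0.180000) = -2.628632
  f(3.190000) = 73.750059
  x_2 = 3.190000 - 73.750059×(3.190000 - (-0.180000))/(73.750059 - (-2.628632))
       = -0.064019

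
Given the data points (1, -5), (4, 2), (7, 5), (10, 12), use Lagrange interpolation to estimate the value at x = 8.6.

Lagrange interpolation formula:
P(x) = Σ yᵢ × Lᵢ(x)
where Lᵢ(x) = Π_{j≠i} (x - xⱼ)/(xᵢ - xⱼ)

L_0(8.6) = (8.6 - 4)/(1 - 4) × (8.6 - 7)/(1 - 7) × (8.6 - 10)/(1 - 10) = 0.063605
L_1(8.6) = (8.6 - 1)/(4 - 1) × (8.6 - 7)/(4 - 7) × (8.6 - 10)/(4 - 10) = -0.315259
L_2(8.6) = (8.6 - 1)/(7 - 1) × (8.6 - 4)/(7 - 4) × (8.6 - 10)/(7 - 10) = 0.906370
L_3(8.6) = (8.6 - 1)/(10 - 1) × (8.6 - 4)/(10 - 4) × (8.6 - 7)/(10 - 7) = 0.345284

P(8.6) = (-5)×L_0(8.6) + 2×L_1(8.6) + 5×L_2(8.6) + 12×L_3(8.6)
P(8.6) = 7.726716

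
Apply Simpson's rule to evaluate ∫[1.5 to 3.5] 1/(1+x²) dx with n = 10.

f(x) = 1/(1+x²)
a = 1.5, b = 3.5, n = 10
h = (b - a)/n = 0.200000

Simpson's rule: (h/3)[f(x₀) + 4f(x₁) + 2f(x₂) + ... + f(xₙ)]

x_0 = 1.5000, f(x_0) = 0.307692, coefficient = 1
x_1 = 1.7000, f(x_1) = 0.257069, coefficient = 4
x_2 = 1.9000, f(x_2) = 0.216920, coefficient = 2
x_3 = 2.1000, f(x_3) = 0.184843, coefficient = 4
x_4 = 2.3000, f(x_4) = 0.158983, coefficient = 2
x_5 = 2.5000, f(x_5) = 0.137931, coefficient = 4
x_6 = 2.7000, f(x_6) = 0.120627, coefficient = 2
x_7 = 2.9000, f(x_7) = 0.106270, coefficient = 4
x_8 = 3.1000, f(x_8) = 0.094251, coefficient = 2
x_9 = 3.3000, f(x_9) = 0.084104, coefficient = 4
x_10 = 3.5000, f(x_10) = 0.075472, coefficient = 1

I ≈ (0.200000/3) × 4.645595 = 0.309706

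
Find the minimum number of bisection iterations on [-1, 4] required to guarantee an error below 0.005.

We need (b-a)/2^n ≤ 0.005
(4 - (-1))/2^n ≤ 0.005
5/2^n ≤ 0.005
2^n ≥ 1000
n ≥ log₂(1000) = 9.97
n ≥ 10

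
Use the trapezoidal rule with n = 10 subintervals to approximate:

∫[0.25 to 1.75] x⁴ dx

f(x) = x⁴
a = 0.25, b = 1.75, n = 10
h = (b - a)/n = 0.150000

Trapezoidal rule: (h/2)[f(x₀) + 2f(x₁) + 2f(x₂) + ... + f(xₙ)]

x_0 = 0.2500, f(x_0) = 0.003906, coefficient = 1
x_1 = 0.4000, f(x_1) = 0.025600, coefficient = 2
x_2 = 0.5500, f(x_2) = 0.091506, coefficient = 2
x_3 = 0.7000, f(x_3) = 0.240100, coefficient = 2
x_4 = 0.8500, f(x_4) = 0.522006, coefficient = 2
x_5 = 1.0000, f(x_5) = 1.000000, coefficient = 2
x_6 = 1.1500, f(x_6) = 1.749006, coefficient = 2
x_7 = 1.3000, f(x_7) = 2.856100, coefficient = 2
x_8 = 1.4500, f(x_8) = 4.420506, coefficient = 2
x_9 = 1.6000, f(x_9) = 6.553600, coefficient = 2
x_10 = 1.7500, f(x_10) = 9.378906, coefficient = 1

I ≈ (0.150000/2) × 44.299662 = 3.322475
Exact value: 3.282422
Error: 0.040053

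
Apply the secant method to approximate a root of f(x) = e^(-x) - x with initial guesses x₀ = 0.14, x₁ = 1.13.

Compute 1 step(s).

f(x) = e^(-x) - x
x₀ = 0.14, x₁ = 1.13

Secant formula: x_{n+1} = x_n - f(x_n)(x_n - x_{n-1})/(f(x_n) - f(x_{n-1}))

Iteration 1:
  f(0.140000) = 0.729358
  f(1.130000) = -0.806967
  x_2 = 1.130000 - (-0.806967)×(1.130000 - 0.140000)/(-0.806967 - 0.729358)
       = 0.609995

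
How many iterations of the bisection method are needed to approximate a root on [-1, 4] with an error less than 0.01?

We need (b-a)/2^n ≤ 0.01
(4 - (-1))/2^n ≤ 0.01
5/2^n ≤ 0.01
2^n ≥ 500
n ≥ log₂(500) = 8.97
n ≥ 9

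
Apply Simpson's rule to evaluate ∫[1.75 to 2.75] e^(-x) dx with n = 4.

f(x) = e^(-x)
a = 1.75, b = 2.75, n = 4
h = (b - a)/n = 0.250000

Simpson's rule: (h/3)[f(x₀) + 4f(x₁) + 2f(x₂) + ... + f(xₙ)]

x_0 = 1.7500, f(x_0) = 0.173774, coefficient = 1
x_1 = 2.0000, f(x_1) = 0.135335, coefficient = 4
x_2 = 2.2500, f(x_2) = 0.105399, coefficient = 2
x_3 = 2.5000, f(x_3) = 0.082085, coefficient = 4
x_4 = 2.7500, f(x_4) = 0.063928, coefficient = 1

I ≈ (0.250000/3) × 1.318181 = 0.109848
Exact value: 0.109846
Error: 0.000002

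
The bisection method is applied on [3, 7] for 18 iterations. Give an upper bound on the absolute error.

Bisection error bound: |error| ≤ (b-a)/2^n
|error| ≤ (7 - 3)/2^18 = 4/2^18
|error| ≤ 0.0000152588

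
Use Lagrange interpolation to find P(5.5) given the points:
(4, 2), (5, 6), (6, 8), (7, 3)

Lagrange interpolation formula:
P(x) = Σ yᵢ × Lᵢ(x)
where Lᵢ(x) = Π_{j≠i} (x - xⱼ)/(xᵢ - xⱼ)

L_0(5.5) = (5.5 - 5)/(4 - 5) × (5.5 - 6)/(4 - 6) × (5.5 - 7)/(4 - 7) = -0.062500
L_1(5.5) = (5.5 - 4)/(5 - 4) × (5.5 - 6)/(5 - 6) × (5.5 - 7)/(5 - 7) = 0.562500
L_2(5.5) = (5.5 - 4)/(6 - 4) × (5.5 - 5)/(6 - 5) × (5.5 - 7)/(6 - 7) = 0.562500
L_3(5.5) = (5.5 - 4)/(7 - 4) × (5.5 - 5)/(7 - 5) × (5.5 - 6)/(7 - 6) = -0.062500

P(5.5) = 2×L_0(5.5) + 6×L_1(5.5) + 8×L_2(5.5) + 3×L_3(5.5)
P(5.5) = 7.562500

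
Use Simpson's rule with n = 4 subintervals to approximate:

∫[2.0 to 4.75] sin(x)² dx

f(x) = sin(x)²
a = 2.0, b = 4.75, n = 4
h = (b - a)/n = 0.687500

Simpson's rule: (h/3)[f(x₀) + 4f(x₁) + 2f(x₂) + ... + f(xₙ)]

x_0 = 2.0000, f(x_0) = 0.826822, coefficient = 1
x_1 = 2.6875, f(x_1) = 0.192411, coefficient = 4
x_2 = 3.3750, f(x_2) = 0.053497, coefficient = 2
x_3 = 4.0625, f(x_3) = 0.633856, coefficient = 4
x_4 = 4.7500, f(x_4) = 0.998586, coefficient = 1

I ≈ (0.687500/3) × 5.237472 = 1.200254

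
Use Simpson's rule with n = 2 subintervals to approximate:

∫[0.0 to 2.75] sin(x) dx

f(x) = sin(x)
a = 0.0, b = 2.75, n = 2
h = (b - a)/n = 1.375000

Simpson's rule: (h/3)[f(x₀) + 4f(x₁) + 2f(x₂) + ... + f(xₙ)]

x_0 = 0.0000, f(x_0) = 0.000000, coefficient = 1
x_1 = 1.3750, f(x_1) = 0.980893, coefficient = 4
x_2 = 2.7500, f(x_2) = 0.381661, coefficient = 1

I ≈ (1.375000/3) × 4.305233 = 1.973232
Exact value: 1.924302
Error: 0.048930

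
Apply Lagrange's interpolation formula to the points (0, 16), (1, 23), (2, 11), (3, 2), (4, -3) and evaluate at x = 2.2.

Lagrange interpolation formula:
P(x) = Σ yᵢ × Lᵢ(x)
where Lᵢ(x) = Π_{j≠i} (x - xⱼ)/(xᵢ - xⱼ)

L_0(2.2) = (2.2 - 1)/(0 - 1) × (2.2 - 2)/(0 - 2) × (2.2 - 3)/(0 - 3) × (2.2 - 4)/(0 - 4) = 0.014400
L_1(2.2) = (2.2 - 0)/(1 - 0) × (2.2 - 2)/(1 - 2) × (2.2 - 3)/(1 - 3) × (2.2 - 4)/(1 - 4) = -0.105600
L_2(2.2) = (2.2 - 0)/(2 - 0) × (2.2 - 1)/(2 - 1) × (2.2 - 3)/(2 - 3) × (2.2 - 4)/(2 - 4) = 0.950400
L_3(2.2) = (2.2 - 0)/(3 - 0) × (2.2 - 1)/(3 - 1) × (2.2 - 2)/(3 - 2) × (2.2 - 4)/(3 - 4) = 0.158400
L_4(2.2) = (2.2 - 0)/(4 - 0) × (2.2 - 1)/(4 - 1) × (2.2 - 2)/(4 - 2) × (2.2 - 3)/(4 - 3) = -0.017600

P(2.2) = 16×L_0(2.2) + 23×L_1(2.2) + 11×L_2(2.2) + 2×L_3(2.2) + (-3)×L_4(2.2)
P(2.2) = 8.625600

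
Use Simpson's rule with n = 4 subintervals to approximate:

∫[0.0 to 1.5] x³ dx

f(x) = x³
a = 0.0, b = 1.5, n = 4
h = (b - a)/n = 0.375000

Simpson's rule: (h/3)[f(x₀) + 4f(x₁) + 2f(x₂) + ... + f(xₙ)]

x_0 = 0.0000, f(x_0) = 0.000000, coefficient = 1
x_1 = 0.3750, f(x_1) = 0.052734, coefficient = 4
x_2 = 0.7500, f(x_2) = 0.421875, coefficient = 2
x_3 = 1.1250, f(x_3) = 1.423828, coefficient = 4
x_4 = 1.5000, f(x_4) = 3.375000, coefficient = 1

I ≈ (0.375000/3) × 10.125000 = 1.265625
Exact value: 1.265625
Error: 0.000000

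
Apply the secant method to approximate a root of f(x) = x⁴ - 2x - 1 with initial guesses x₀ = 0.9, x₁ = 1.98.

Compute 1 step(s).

f(x) = x⁴ - 2x - 1
x₀ = 0.9, x₁ = 1.98

Secant formula: x_{n+1} = x_n - f(x_n)(x_n - x_{n-1})/(f(x_n) - f(x_{n-1}))

Iteration 1:
  f(0.900000) = -2.143900
  f(1.980000) = 10.409536
  x_2 = 1.980000 - 10.409536×(1.980000 - 0.900000)/(10.409536 - (-2.143900))
       = 1.084444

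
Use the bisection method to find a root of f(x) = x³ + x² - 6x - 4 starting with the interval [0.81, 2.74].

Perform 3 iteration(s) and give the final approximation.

f(x) = x³ + x² - 6x - 4
Initial interval: [0.81, 2.74]

Iteration 1:
  c_1 = (0.810000 + 2.740000)/2 = 1.775000
  f(c_1) = f(1.775000) = -5.907016
  f(a) × f(c) ≥ 0, new interval: [1.775000, 2.740000]
Iteration 2:
  c_2 = (1.775000 + 2.740000)/2 = 2.257500
  f(c_2) = f(2.257500) = -0.943782
  f(a) × f(c) ≥ 0, new interval: [2.257500, 2.740000]
Iteration 3:
  c_3 = (2.257500 + 2.740000)/2 = 2.498750
  f(c_3) = f(2.498750) = 2.852826
  f(a) × f(c) < 0, new interval: [2.257500, 2.498750]

After 3 iteration(s), the approximation is c_3 = 2.498750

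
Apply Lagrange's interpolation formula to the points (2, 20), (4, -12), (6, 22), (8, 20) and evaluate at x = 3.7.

Lagrange interpolation formula:
P(x) = Σ yᵢ × Lᵢ(x)
where Lᵢ(x) = Π_{j≠i} (x - xⱼ)/(xᵢ - xⱼ)

L_0(3.7) = (3.7 - 4)/(2 - 4) × (3.7 - 6)/(2 - 6) × (3.7 - 8)/(2 - 8) = 0.061812
L_1(3.7) = (3.7 - 2)/(4 - 2) × (3.7 - 6)/(4 - 6) × (3.7 - 8)/(4 - 8) = 1.050812
L_2(3.7) = (3.7 - 2)/(6 - 2) × (3.7 - 4)/(6 - 4) × (3.7 - 8)/(6 - 8) = -0.137062
L_3(3.7) = (3.7 - 2)/(8 - 2) × (3.7 - 4)/(8 - 4) × (3.7 - 6)/(8 - 6) = 0.024437

P(3.7) = 20×L_0(3.7) + (-12)×L_1(3.7) + 22×L_2(3.7) + 20×L_3(3.7)
P(3.7) = -13.900125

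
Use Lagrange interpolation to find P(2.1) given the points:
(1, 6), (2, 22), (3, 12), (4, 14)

Lagrange interpolation formula:
P(x) = Σ yᵢ × Lᵢ(x)
where Lᵢ(x) = Π_{j≠i} (x - xⱼ)/(xᵢ - xⱼ)

L_0(2.1) = (2.1 - 2)/(1 - 2) × (2.1 - 3)/(1 - 3) × (2.1 - 4)/(1 - 4) = -0.028500
L_1(2.1) = (2.1 - 1)/(2 - 1) × (2.1 - 3)/(2 - 3) × (2.1 - 4)/(2 - 4) = 0.940500
L_2(2.1) = (2.1 - 1)/(3 - 1) × (2.1 - 2)/(3 - 2) × (2.1 - 4)/(3 - 4) = 0.104500
L_3(2.1) = (2.1 - 1)/(4 - 1) × (2.1 - 2)/(4 - 2) × (2.1 - 3)/(4 - 3) = -0.016500

P(2.1) = 6×L_0(2.1) + 22×L_1(2.1) + 12×L_2(2.1) + 14×L_3(2.1)
P(2.1) = 21.543000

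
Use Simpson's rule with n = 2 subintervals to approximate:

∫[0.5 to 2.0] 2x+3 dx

f(x) = 2x+3
a = 0.5, b = 2.0, n = 2
h = (b - a)/n = 0.750000

Simpson's rule: (h/3)[f(x₀) + 4f(x₁) + 2f(x₂) + ... + f(xₙ)]

x_0 = 0.5000, f(x_0) = 4.000000, coefficient = 1
x_1 = 1.2500, f(x_1) = 5.500000, coefficient = 4
x_2 = 2.0000, f(x_2) = 7.000000, coefficient = 1

I ≈ (0.750000/3) × 33.000000 = 8.250000
Exact value: 8.250000
Error: 0.000000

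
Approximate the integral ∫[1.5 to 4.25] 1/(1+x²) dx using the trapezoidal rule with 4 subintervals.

f(x) = 1/(1+x²)
a = 1.5, b = 4.25, n = 4
h = (b - a)/n = 0.687500

Trapezoidal rule: (h/2)[f(x₀) + 2f(x₁) + 2f(x₂) + ... + f(xₙ)]

x_0 = 1.5000, f(x_0) = 0.307692, coefficient = 1
x_1 = 2.1875, f(x_1) = 0.172856, coefficient = 2
x_2 = 2.8750, f(x_2) = 0.107926, coefficient = 2
x_3 = 3.5625, f(x_3) = 0.073039, coefficient = 2
x_4 = 4.2500, f(x_4) = 0.052459, coefficient = 1

I ≈ (0.687500/2) × 1.067792 = 0.367054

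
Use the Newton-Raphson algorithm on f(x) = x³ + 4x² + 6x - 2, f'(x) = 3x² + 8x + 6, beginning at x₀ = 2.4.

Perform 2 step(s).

f(x) = x³ + 4x² + 6x - 2
f'(x) = 3x² + 8x + 6
x₀ = 2.4

Newton-Raphson formula: x_{n+1} = x_n - f(x_n)/f'(x_n)

Iteration 1:
  f(2.400000) = 49.264000
  f'(2.400000) = 42.480000
  x_1 = 2.400000 - 49.264000/42.480000 = 1.240301
Iteration 2:
  f(1.240301) = 13.503212
  f'(1.240301) = 20.537453
  x_2 = 1.240301 - 13.503212/20.537453 = 0.582809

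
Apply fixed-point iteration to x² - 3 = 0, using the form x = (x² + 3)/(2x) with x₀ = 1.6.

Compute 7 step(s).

Equation: x² - 3 = 0
Fixed-point form: x = (x² + 3)/(2x)
x₀ = 1.6

x_1 = g(1.600000) = 1.737500
x_2 = g(1.737500) = 1.732059
x_3 = g(1.732059) = 1.732051
x_4 = g(1.732051) = 1.732051
x_5 = g(1.732051) = 1.732051
x_6 = g(1.732051) = 1.732051
x_7 = g(1.732051) = 1.732051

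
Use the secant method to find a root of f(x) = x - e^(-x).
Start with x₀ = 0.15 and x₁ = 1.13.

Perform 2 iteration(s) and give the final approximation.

f(x) = x - e^(-x)
x₀ = 0.15, x₁ = 1.13

Secant formula: x_{n+1} = x_n - f(x_n)(x_n - x_{n-1})/(f(x_n) - f(x_{n-1}))

Iteration 1:
  f(0.150000) = -0.710708
  f(1.130000) = 0.806967
  x_2 = 1.130000 - 0.806967×(1.130000 - 0.150000)/(0.806967 - (-0.710708))
       = 0.608922
Iteration 2:
  f(1.130000) = 0.806967
  f(0.608922) = 0.064985
  x_3 = 0.608922 - 0.064985×(0.608922 - 1.130000)/(0.064985 - 0.806967)
       = 0.563284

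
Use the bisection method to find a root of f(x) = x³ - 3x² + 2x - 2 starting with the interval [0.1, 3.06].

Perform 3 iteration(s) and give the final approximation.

f(x) = x³ - 3x² + 2x - 2
Initial interval: [0.1, 3.06]

Iteration 1:
  c_1 = (0.100000 + 3.060000)/2 = 1.580000
  f(c_1) = f(1.580000) = -2.384888
  f(a) × f(c) ≥ 0, new interval: [1.580000, 3.060000]
Iteration 2:
  c_2 = (1.580000 + 3.060000)/2 = 2.320000
  f(c_2) = f(2.320000) = -1.020032
  f(a) × f(c) ≥ 0, new interval: [2.320000, 3.060000]
Iteration 3:
  c_3 = (2.320000 + 3.060000)/2 = 2.690000
  f(c_3) = f(2.690000) = 1.136809
  f(a) × f(c) < 0, new interval: [2.320000, 2.690000]

After 3 iteration(s), the approximation is c_3 = 2.690000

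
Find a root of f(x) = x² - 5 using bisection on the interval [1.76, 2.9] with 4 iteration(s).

f(x) = x² - 5
Initial interval: [1.76, 2.9]

Iteration 1:
  c_1 = (1.760000 + 2.900000)/2 = 2.330000
  f(c_1) = f(2.330000) = 0.428900
  f(a) × f(c) < 0, new interval: [1.760000, 2.330000]
Iteration 2:
  c_2 = (1.760000 + 2.330000)/2 = 2.045000
  f(c_2) = f(2.045000) = -0.817975
  f(a) × f(c) ≥ 0, new interval: [2.045000, 2.330000]
Iteration 3:
  c_3 = (2.045000 + 2.330000)/2 = 2.187500
  f(c_3) = f(2.187500) = -0.214844
  f(a) × f(c) ≥ 0, new interval: [2.187500, 2.330000]
Iteration 4:
  c_4 = (2.187500 + 2.330000)/2 = 2.258750
  f(c_4) = f(2.258750) = 0.101952
  f(a) × f(c) < 0, new interval: [2.187500, 2.258750]

After 4 iteration(s), the approximation is c_4 = 2.258750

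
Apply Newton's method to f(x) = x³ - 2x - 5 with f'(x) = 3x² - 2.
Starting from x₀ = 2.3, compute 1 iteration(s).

f(x) = x³ - 2x - 5
f'(x) = 3x² - 2
x₀ = 2.3

Newton-Raphson formula: x_{n+1} = x_n - f(x_n)/f'(x_n)

Iteration 1:
  f(2.300000) = 2.567000
  f'(2.300000) = 13.870000
  x_1 = 2.300000 - 2.567000/13.870000 = 2.114924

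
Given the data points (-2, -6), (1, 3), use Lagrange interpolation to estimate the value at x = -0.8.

Lagrange interpolation formula:
P(x) = Σ yᵢ × Lᵢ(x)
where Lᵢ(x) = Π_{j≠i} (x - xⱼ)/(xᵢ - xⱼ)

L_0(-0.8) = (-0.8 - 1)/(-2 - 1) = 0.600000
L_1(-0.8) = (-0.8 - (-2))/(1 - (-2)) = 0.400000

P(-0.8) = (-6)×L_0(-0.8) + 3×L_1(-0.8)
P(-0.8) = -2.400000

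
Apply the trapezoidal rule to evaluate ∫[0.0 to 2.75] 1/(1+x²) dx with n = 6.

f(x) = 1/(1+x²)
a = 0.0, b = 2.75, n = 6
h = (b - a)/n = 0.458333

Trapezoidal rule: (h/2)[f(x₀) + 2f(x₁) + 2f(x₂) + ... + f(xₙ)]

x_0 = 0.0000, f(x_0) = 1.000000, coefficient = 1
x_1 = 0.4583, f(x_1) = 0.826399, coefficient = 2
x_2 = 0.9167, f(x_2) = 0.543396, coefficient = 2
x_3 = 1.3750, f(x_3) = 0.345946, coefficient = 2
x_4 = 1.8333, f(x_4) = 0.229299, coefficient = 2
x_5 = 2.2917, f(x_5) = 0.159956, coefficient = 2
x_6 = 2.7500, f(x_6) = 0.116788, coefficient = 1

I ≈ (0.458333/2) × 5.326780 = 1.220720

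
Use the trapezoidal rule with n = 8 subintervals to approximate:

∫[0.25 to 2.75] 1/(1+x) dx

f(x) = 1/(1+x)
a = 0.25, b = 2.75, n = 8
h = (b - a)/n = 0.312500

Trapezoidal rule: (h/2)[f(x₀) + 2f(x₁) + 2f(x₂) + ... + f(xₙ)]

x_0 = 0.2500, f(x_0) = 0.800000, coefficient = 1
x_1 = 0.5625, f(x_1) = 0.640000, coefficient = 2
x_2 = 0.8750, f(x_2) = 0.533333, coefficient = 2
x_3 = 1.1875, f(x_3) = 0.457143, coefficient = 2
x_4 = 1.5000, f(x_4) = 0.400000, coefficient = 2
x_5 = 1.8125, f(x_5) = 0.355556, coefficient = 2
x_6 = 2.1250, f(x_6) = 0.320000, coefficient = 2
x_7 = 2.4375, f(x_7) = 0.290909, coefficient = 2
x_8 = 2.7500, f(x_8) = 0.266667, coefficient = 1

I ≈ (0.312500/2) × 7.060548 = 1.103211
Exact value: 1.098612
Error: 0.004598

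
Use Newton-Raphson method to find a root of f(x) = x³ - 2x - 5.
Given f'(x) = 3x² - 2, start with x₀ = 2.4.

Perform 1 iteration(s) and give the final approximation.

f(x) = x³ - 2x - 5
f'(x) = 3x² - 2
x₀ = 2.4

Newton-Raphson formula: x_{n+1} = x_n - f(x_n)/f'(x_n)

Iteration 1:
  f(2.400000) = 4.024000
  f'(2.400000) = 15.280000
  x_1 = 2.400000 - 4.024000/15.280000 = 2.136649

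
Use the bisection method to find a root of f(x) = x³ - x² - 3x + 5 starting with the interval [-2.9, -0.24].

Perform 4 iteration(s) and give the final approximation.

f(x) = x³ - x² - 3x + 5
Initial interval: [-2.9, -0.24]

Iteration 1:
  c_1 = (-2.900000 + (-0.240000))/2 = -1.570000
  f(c_1) = f(-1.570000) = 3.375207
  f(a) × f(c) < 0, new interval: [-2.900000, -1.570000]
Iteration 2:
  c_2 = (-2.900000 + (-1.570000))/2 = -2.235000
  f(c_2) = f(-2.235000) = -4.454553
  f(a) × f(c) ≥ 0, new interval: [-2.235000, -1.570000]
Iteration 3:
  c_3 = (-2.235000 + (-1.570000))/2 = -1.902500
  f(c_3) = f(-1.902500) = 0.201883
  f(a) × f(c) < 0, new interval: [-2.235000, -1.902500]
Iteration 4:
  c_4 = (-2.235000 + (-1.902500))/2 = -2.068750
  f(c_4) = f(-2.068750) = -1.927161
  f(a) × f(c) ≥ 0, new interval: [-2.068750, -1.902500]

After 4 iteration(s), the approximation is c_4 = -2.068750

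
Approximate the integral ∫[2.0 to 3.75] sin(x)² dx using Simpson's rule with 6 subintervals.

f(x) = sin(x)²
a = 2.0, b = 3.75, n = 6
h = (b - a)/n = 0.291667

Simpson's rule: (h/3)[f(x₀) + 4f(x₁) + 2f(x₂) + ... + f(xₙ)]

x_0 = 2.0000, f(x_0) = 0.826822, coefficient = 1
x_1 = 2.2917, f(x_1) = 0.564349, coefficient = 4
x_2 = 2.5833, f(x_2) = 0.280593, coefficient = 2
x_3 = 2.8750, f(x_3) = 0.069404, coefficient = 4
x_4 = 3.1667, f(x_4) = 0.000629, coefficient = 2
x_5 = 3.4583, f(x_5) = 0.097014, coefficient = 4
x_6 = 3.7500, f(x_6) = 0.326682, coefficient = 1

I ≈ (0.291667/3) × 4.639015 = 0.451015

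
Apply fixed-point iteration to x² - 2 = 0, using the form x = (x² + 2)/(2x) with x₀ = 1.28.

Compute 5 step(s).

Equation: x² - 2 = 0
Fixed-point form: x = (x² + 2)/(2x)
x₀ = 1.28

x_1 = g(1.280000) = 1.421250
x_2 = g(1.421250) = 1.414231
x_3 = g(1.414231) = 1.414214
x_4 = g(1.414214) = 1.414214
x_5 = g(1.414214) = 1.414214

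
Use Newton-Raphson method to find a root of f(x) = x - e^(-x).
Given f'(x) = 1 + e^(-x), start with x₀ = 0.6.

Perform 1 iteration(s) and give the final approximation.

f(x) = x - e^(-x)
f'(x) = 1 + e^(-x)
x₀ = 0.6

Newton-Raphson formula: x_{n+1} = x_n - f(x_n)/f'(x_n)

Iteration 1:
  f(0.600000) = 0.051188
  f'(0.600000) = 1.548812
  x_1 = 0.600000 - 0.051188/1.548812 = 0.566950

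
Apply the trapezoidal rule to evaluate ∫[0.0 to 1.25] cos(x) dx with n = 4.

f(x) = cos(x)
a = 0.0, b = 1.25, n = 4
h = (b - a)/n = 0.312500

Trapezoidal rule: (h/2)[f(x₀) + 2f(x₁) + 2f(x₂) + ... + f(xₙ)]

x_0 = 0.0000, f(x_0) = 1.000000, coefficient = 1
x_1 = 0.3125, f(x_1) = 0.951568, coefficient = 2
x_2 = 0.6250, f(x_2) = 0.810963, coefficient = 2
x_3 = 0.9375, f(x_3) = 0.591805, coefficient = 2
x_4 = 1.2500, f(x_4) = 0.315322, coefficient = 1

I ≈ (0.312500/2) × 6.023995 = 0.941249
Exact value: 0.948985
Error: 0.007735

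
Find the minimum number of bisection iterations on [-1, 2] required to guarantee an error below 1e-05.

We need (b-a)/2^n ≤ 1e-05
(2 - (-1))/2^n ≤ 1e-05
3/2^n ≤ 1e-05
2^n ≥ 300000
n ≥ log₂(300000) = 18.19
n ≥ 19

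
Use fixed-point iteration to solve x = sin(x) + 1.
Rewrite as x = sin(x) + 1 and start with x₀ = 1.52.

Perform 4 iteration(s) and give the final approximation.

Equation: x = sin(x) + 1
Fixed-point form: x = sin(x) + 1
x₀ = 1.52

x_1 = g(1.520000) = 1.998710
x_2 = g(1.998710) = 1.909833
x_3 = g(1.909833) = 1.943075
x_4 = g(1.943075) = 1.931501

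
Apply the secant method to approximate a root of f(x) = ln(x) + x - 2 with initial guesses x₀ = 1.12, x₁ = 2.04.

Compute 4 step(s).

f(x) = ln(x) + x - 2
x₀ = 1.12, x₁ = 2.04

Secant formula: x_{n+1} = x_n - f(x_n)(x_n - x_{n-1})/(f(x_n) - f(x_{n-1}))

Iteration 1:
  f(1.120000) = -0.766671
  f(2.040000) = 0.752950
  x_2 = 2.040000 - 0.752950×(2.040000 - 1.120000)/(0.752950 - (-0.766671))
       = 1.584154
Iteration 2:
  f(2.040000) = 0.752950
  f(1.584154) = 0.044204
  x_3 = 1.584154 - 0.044204×(1.584154 - 2.040000)/(0.044204 - 0.752950)
       = 1.555723
Iteration 3:
  f(1.584154) = 0.044204
  f(1.555723) = -0.002337
  x_4 = 1.555723 - (-0.002337)×(1.555723 - 1.584154)/(-0.002337 - 0.044204)
       = 1.557150
Iteration 4:
  f(1.555723) = -0.002337
  f(1.557150) = 0.000008
  x_5 = 1.557150 - 0.000008×(1.557150 - 1.555723)/(0.000008 - (-0.002337))
       = 1.557146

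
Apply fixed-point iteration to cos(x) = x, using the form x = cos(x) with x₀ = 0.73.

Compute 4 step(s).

Equation: cos(x) = x
Fixed-point form: x = cos(x)
x₀ = 0.73

x_1 = g(0.730000) = 0.745174
x_2 = g(0.745174) = 0.734970
x_3 = g(0.734970) = 0.741851
x_4 = g(0.741851) = 0.737219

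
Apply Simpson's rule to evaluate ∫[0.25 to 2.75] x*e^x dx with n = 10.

f(x) = x*e^x
a = 0.25, b = 2.75, n = 10
h = (b - a)/n = 0.250000

Simpson's rule: (h/3)[f(x₀) + 4f(x₁) + 2f(x₂) + ... + f(xₙ)]

x_0 = 0.2500, f(x_0) = 0.321006, coefficient = 1
x_1 = 0.5000, f(x_1) = 0.824361, coefficient = 4
x_2 = 0.7500, f(x_2) = 1.587750, coefficient = 2
x_3 = 1.0000, f(x_3) = 2.718282, coefficient = 4
x_4 = 1.2500, f(x_4) = 4.362929, coefficient = 2
x_5 = 1.5000, f(x_5) = 6.722534, coefficient = 4
x_6 = 1.7500, f(x_6) = 10.070555, coefficient = 2
x_7 = 2.0000, f(x_7) = 14.778112, coefficient = 4
x_8 = 2.2500, f(x_8) = 21.347406, coefficient = 2
x_9 = 2.5000, f(x_9) = 30.456235, coefficient = 4
x_10 = 2.7500, f(x_10) = 43.017238, coefficient = 1

I ≈ (0.250000/3) × 340.073615 = 28.339468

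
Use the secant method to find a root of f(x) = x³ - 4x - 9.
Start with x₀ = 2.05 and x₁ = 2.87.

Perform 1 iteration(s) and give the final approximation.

f(x) = x³ - 4x - 9
x₀ = 2.05, x₁ = 2.87

Secant formula: x_{n+1} = x_n - f(x_n)(x_n - x_{n-1})/(f(x_n) - f(x_{n-1}))

Iteration 1:
  f(2.050000) = -8.584875
  f(2.870000) = 3.159903
  x_2 = 2.870000 - 3.159903×(2.870000 - 2.050000)/(3.159903 - (-8.584875))
       = 2.649381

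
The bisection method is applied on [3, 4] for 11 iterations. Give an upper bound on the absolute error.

Bisection error bound: |error| ≤ (b-a)/2^n
|error| ≤ (4 - 3)/2^11 = 1/2^11
|error| ≤ 0.0004882812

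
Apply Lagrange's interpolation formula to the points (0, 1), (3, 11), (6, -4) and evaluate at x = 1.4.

Lagrange interpolation formula:
P(x) = Σ yᵢ × Lᵢ(x)
where Lᵢ(x) = Π_{j≠i} (x - xⱼ)/(xᵢ - xⱼ)

L_0(1.4) = (1.4 - 3)/(0 - 3) × (1.4 - 6)/(0 - 6) = 0.408889
L_1(1.4) = (1.4 - 0)/(3 - 0) × (1.4 - 6)/(3 - 6) = 0.715556
L_2(1.4) = (1.4 - 0)/(6 - 0) × (1.4 - 3)/(6 - 3) = -0.124444

P(1.4) = 1×L_0(1.4) + 11×L_1(1.4) + (-4)×L_2(1.4)
P(1.4) = 8.777778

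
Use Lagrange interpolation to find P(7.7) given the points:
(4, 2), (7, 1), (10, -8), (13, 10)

Lagrange interpolation formula:
P(x) = Σ yᵢ × Lᵢ(x)
where Lᵢ(x) = Π_{j≠i} (x - xⱼ)/(xᵢ - xⱼ)

L_0(7.7) = (7.7 - 7)/(4 - 7) × (7.7 - 10)/(4 - 10) × (7.7 - 13)/(4 - 13) = -0.052673
L_1(7.7) = (7.7 - 4)/(7 - 4) × (7.7 - 10)/(7 - 10) × (7.7 - 13)/(7 - 13) = 0.835241
L_2(7.7) = (7.7 - 4)/(10 - 4) × (7.7 - 7)/(10 - 7) × (7.7 - 13)/(10 - 13) = 0.254204
L_3(7.7) = (7.7 - 4)/(13 - 4) × (7.7 - 7)/(13 - 7) × (7.7 - 10)/(13 - 10) = -0.036772

P(7.7) = 2×L_0(7.7) + 1×L_1(7.7) + (-8)×L_2(7.7) + 10×L_3(7.7)
P(7.7) = -1.671451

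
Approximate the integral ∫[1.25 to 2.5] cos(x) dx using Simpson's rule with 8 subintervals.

f(x) = cos(x)
a = 1.25, b = 2.5, n = 8
h = (b - a)/n = 0.156250

Simpson's rule: (h/3)[f(x₀) + 4f(x₁) + 2f(x₂) + ... + f(xₙ)]

x_0 = 1.2500, f(x_0) = 0.315322, coefficient = 1
x_1 = 1.4062, f(x_1) = 0.163805, coefficient = 4
x_2 = 1.5625, f(x_2) = 0.008296, coefficient = 2
x_3 = 1.7188, f(x_3) = -0.147414, coefficient = 4
x_4 = 1.8750, f(x_4) = -0.299534, coefficient = 2
x_5 = 2.0312, f(x_5) = -0.444355, coefficient = 4
x_6 = 2.1875, f(x_6) = -0.578349, coefficient = 2
x_7 = 2.3438, f(x_7) = -0.698253, coefficient = 4
x_8 = 2.5000, f(x_8) = -0.801144, coefficient = 1

I ≈ (0.156250/3) × -6.729862 = -0.350514
Exact value: -0.350512
Error: 0.000001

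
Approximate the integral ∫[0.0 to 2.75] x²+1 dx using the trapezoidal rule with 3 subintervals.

f(x) = x²+1
a = 0.0, b = 2.75, n = 3
h = (b - a)/n = 0.916667

Trapezoidal rule: (h/2)[f(x₀) + 2f(x₁) + 2f(x₂) + ... + f(xₙ)]

x_0 = 0.0000, f(x_0) = 1.000000, coefficient = 1
x_1 = 0.9167, f(x_1) = 1.840278, coefficient = 2
x_2 = 1.8333, f(x_2) = 4.361111, coefficient = 2
x_3 = 2.7500, f(x_3) = 8.562500, coefficient = 1

I ≈ (0.916667/2) × 21.965278 = 10.067419
Exact value: 9.682292
Error: 0.385127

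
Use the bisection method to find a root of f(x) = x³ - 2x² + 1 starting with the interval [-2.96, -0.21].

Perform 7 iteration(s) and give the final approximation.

f(x) = x³ - 2x² + 1
Initial interval: [-2.96, -0.21]

Iteration 1:
  c_1 = (-2.960000 + (-0.210000))/2 = -1.585000
  f(c_1) = f(-1.585000) = -8.006327
  f(a) × f(c) ≥ 0, new interval: [-1.585000, -0.210000]
Iteration 2:
  c_2 = (-1.585000 + (-0.210000))/2 = -0.897500
  f(c_2) = f(-0.897500) = -1.333954
  f(a) × f(c) ≥ 0, new interval: [-0.897500, -0.210000]
Iteration 3:
  c_3 = (-0.897500 + (-0.210000))/2 = -0.553750
  f(c_3) = f(-0.553750) = 0.216920
  f(a) × f(c) < 0, new interval: [-0.897500, -0.553750]
Iteration 4:
  c_4 = (-0.897500 + (-0.553750))/2 = -0.725625
  f(c_4) = f(-0.725625) = -0.435128
  f(a) × f(c) ≥ 0, new interval: [-0.725625, -0.553750]
Iteration 5:
  c_5 = (-0.725625 + (-0.553750))/2 = -0.639687
  f(c_5) = f(-0.639687) = -0.080160
  f(a) × f(c) ≥ 0, new interval: [-0.639687, -0.553750]
Iteration 6:
  c_6 = (-0.639687 + (-0.553750))/2 = -0.596719
  f(c_6) = f(-0.596719) = 0.075378
  f(a) × f(c) < 0, new interval: [-0.639687, -0.596719]
Iteration 7:
  c_7 = (-0.639687 + (-0.596719))/2 = -0.618203
  f(c_7) = f(-0.618203) = -0.000612
  f(a) × f(c) ≥ 0, new interval: [-0.618203, -0.596719]

After 7 iteration(s), the approximation is c_7 = -0.618203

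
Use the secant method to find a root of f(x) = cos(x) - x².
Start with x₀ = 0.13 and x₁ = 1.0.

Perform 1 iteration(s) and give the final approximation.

f(x) = cos(x) - x²
x₀ = 0.13, x₁ = 1.0

Secant formula: x_{n+1} = x_n - f(x_n)(x_n - x_{n-1})/(f(x_n) - f(x_{n-1}))

Iteration 1:
  f(0.130000) = 0.974662
  f(1.000000) = -0.459698
  x_2 = 1.000000 - (-0.459698)×(1.000000 - 0.130000)/(-0.459698 - 0.974662)
       = 0.721174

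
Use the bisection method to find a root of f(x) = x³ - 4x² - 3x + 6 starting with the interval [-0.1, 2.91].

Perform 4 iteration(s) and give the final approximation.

f(x) = x³ - 4x² - 3x + 6
Initial interval: [-0.1, 2.91]

Iteration 1:
  c_1 = (-0.100000 + 2.910000)/2 = 1.405000
  f(c_1) = f(1.405000) = -3.337595
  f(a) × f(c) < 0, new interval: [-0.100000, 1.405000]
Iteration 2:
  c_2 = (-0.100000 + 1.405000)/2 = 0.652500
  f(c_2) = f(0.652500) = 2.617281
  f(a) × f(c) ≥ 0, new interval: [0.652500, 1.405000]
Iteration 3:
  c_3 = (0.652500 + 1.405000)/2 = 1.028750
  f(c_3) = f(1.028750) = -0.230803
  f(a) × f(c) < 0, new interval: [0.652500, 1.028750]
Iteration 4:
  c_4 = (0.652500 + 1.028750)/2 = 0.840625
  f(c_4) = f(0.840625) = 1.245551
  f(a) × f(c) ≥ 0, new interval: [0.840625, 1.028750]

After 4 iteration(s), the approximation is c_4 = 0.840625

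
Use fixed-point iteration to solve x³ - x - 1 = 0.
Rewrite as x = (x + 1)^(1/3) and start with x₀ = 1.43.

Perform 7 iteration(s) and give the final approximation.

Equation: x³ - x - 1 = 0
Fixed-point form: x = (x + 1)^(1/3)
x₀ = 1.43

x_1 = g(1.430000) = 1.344421
x_2 = g(1.344421) = 1.328450
x_3 = g(1.328450) = 1.325426
x_4 = g(1.325426) = 1.324853
x_5 = g(1.324853) = 1.324744
x_6 = g(1.324744) = 1.324723
x_7 = g(1.324723) = 1.324719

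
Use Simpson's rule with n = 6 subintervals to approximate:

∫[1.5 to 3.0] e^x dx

f(x) = e^x
a = 1.5, b = 3.0, n = 6
h = (b - a)/n = 0.250000

Simpson's rule: (h/3)[f(x₀) + 4f(x₁) + 2f(x₂) + ... + f(xₙ)]

x_0 = 1.5000, f(x_0) = 4.481689, coefficient = 1
x_1 = 1.7500, f(x_1) = 5.754603, coefficient = 4
x_2 = 2.0000, f(x_2) = 7.389056, coefficient = 2
x_3 = 2.2500, f(x_3) = 9.487736, coefficient = 4
x_4 = 2.5000, f(x_4) = 12.182494, coefficient = 2
x_5 = 2.7500, f(x_5) = 15.642632, coefficient = 4
x_6 = 3.0000, f(x_6) = 20.085537, coefficient = 1

I ≈ (0.250000/3) × 187.250208 = 15.604184
Exact value: 15.603848
Error: 0.000336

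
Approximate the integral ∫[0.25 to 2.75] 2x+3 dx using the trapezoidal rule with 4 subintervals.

f(x) = 2x+3
a = 0.25, b = 2.75, n = 4
h = (b - a)/n = 0.625000

Trapezoidal rule: (h/2)[f(x₀) + 2f(x₁) + 2f(x₂) + ... + f(xₙ)]

x_0 = 0.2500, f(x_0) = 3.500000, coefficient = 1
x_1 = 0.8750, f(x_1) = 4.750000, coefficient = 2
x_2 = 1.5000, f(x_2) = 6.000000, coefficient = 2
x_3 = 2.1250, f(x_3) = 7.250000, coefficient = 2
x_4 = 2.7500, f(x_4) = 8.500000, coefficient = 1

I ≈ (0.625000/2) × 48.000000 = 15.000000
Exact value: 15.000000
Error: 0.000000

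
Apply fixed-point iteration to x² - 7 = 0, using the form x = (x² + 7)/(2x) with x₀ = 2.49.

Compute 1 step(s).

Equation: x² - 7 = 0
Fixed-point form: x = (x² + 7)/(2x)
x₀ = 2.49

x_1 = g(2.490000) = 2.650622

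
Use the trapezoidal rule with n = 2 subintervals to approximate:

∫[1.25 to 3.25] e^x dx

f(x) = e^x
a = 1.25, b = 3.25, n = 2
h = (b - a)/n = 1.000000

Trapezoidal rule: (h/2)[f(x₀) + 2f(x₁) + 2f(x₂) + ... + f(xₙ)]

x_0 = 1.2500, f(x_0) = 3.490343, coefficient = 1
x_1 = 2.2500, f(x_1) = 9.487736, coefficient = 2
x_2 = 3.2500, f(x_2) = 25.790340, coefficient = 1

I ≈ (1.000000/2) × 48.256155 = 24.128077
Exact value: 22.299997
Error: 1.828080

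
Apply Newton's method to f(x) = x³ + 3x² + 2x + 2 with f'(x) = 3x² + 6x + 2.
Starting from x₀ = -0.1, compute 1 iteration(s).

f(x) = x³ + 3x² + 2x + 2
f'(x) = 3x² + 6x + 2
x₀ = -0.1

Newton-Raphson formula: x_{n+1} = x_n - f(x_n)/f'(x_n)

Iteration 1:
  f(-0.100000) = 1.829000
  f'(-0.100000) = 1.430000
  x_1 = -0.100000 - 1.829000/1.430000 = -1.379021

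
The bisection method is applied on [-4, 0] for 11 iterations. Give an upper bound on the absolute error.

Bisection error bound: |error| ≤ (b-a)/2^n
|error| ≤ (0 - (-4))/2^11 = 4/2^11
|error| ≤ 0.0019531250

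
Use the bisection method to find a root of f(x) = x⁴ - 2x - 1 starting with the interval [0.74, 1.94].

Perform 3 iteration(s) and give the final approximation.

f(x) = x⁴ - 2x - 1
Initial interval: [0.74, 1.94]

Iteration 1:
  c_1 = (0.740000 + 1.940000)/2 = 1.340000
  f(c_1) = f(1.340000) = -0.455821
  f(a) × f(c) ≥ 0, new interval: [1.340000, 1.940000]
Iteration 2:
  c_2 = (1.340000 + 1.940000)/2 = 1.640000
  f(c_2) = f(1.640000) = 2.953948
  f(a) × f(c) < 0, new interval: [1.340000, 1.640000]
Iteration 3:
  c_3 = (1.340000 + 1.640000)/2 = 1.490000
  f(c_3) = f(1.490000) = 0.948844
  f(a) × f(c) < 0, new interval: [1.340000, 1.490000]

After 3 iteration(s), the approximation is c_3 = 1.490000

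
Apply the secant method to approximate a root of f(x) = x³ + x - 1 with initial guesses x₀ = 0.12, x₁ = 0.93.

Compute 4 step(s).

f(x) = x³ + x - 1
x₀ = 0.12, x₁ = 0.93

Secant formula: x_{n+1} = x_n - f(x_n)(x_n - x_{n-1})/(f(x_n) - f(x_{n-1}))

Iteration 1:
  f(0.120000) = -0.878272
  f(0.930000) = 0.734357
  x_2 = 0.930000 - 0.734357×(0.930000 - 0.120000)/(0.734357 - (-0.878272))
       = 0.561143
Iteration 2:
  f(0.930000) = 0.734357
  f(0.561143) = -0.262163
  x_3 = 0.561143 - (-0.262163)×(0.561143 - 0.930000)/(-0.262163 - 0.734357)
       = 0.658182
Iteration 3:
  f(0.561143) = -0.262163
  f(0.658182) = -0.056692
  x_4 = 0.658182 - (-0.056692)×(0.658182 - 0.561143)/(-0.056692 - (-0.262163))
       = 0.684956
Iteration 4:
  f(0.658182) = -0.056692
  f(0.684956) = 0.006313
  x_5 = 0.684956 - 0.006313×(0.684956 - 0.658182)/(0.006313 - (-0.056692))
       = 0.682273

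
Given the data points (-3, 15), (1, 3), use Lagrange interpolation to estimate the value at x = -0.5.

Lagrange interpolation formula:
P(x) = Σ yᵢ × Lᵢ(x)
where Lᵢ(x) = Π_{j≠i} (x - xⱼ)/(xᵢ - xⱼ)

L_0(-0.5) = (-0.5 - 1)/(-3 - 1) = 0.375000
L_1(-0.5) = (-0.5 - (-3))/(1 - (-3)) = 0.625000

P(-0.5) = 15×L_0(-0.5) + 3×L_1(-0.5)
P(-0.5) = 7.500000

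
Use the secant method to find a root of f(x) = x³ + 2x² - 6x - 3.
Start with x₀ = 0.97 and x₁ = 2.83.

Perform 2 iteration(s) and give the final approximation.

f(x) = x³ + 2x² - 6x - 3
x₀ = 0.97, x₁ = 2.83

Secant formula: x_{n+1} = x_n - f(x_n)(x_n - x_{n-1})/(f(x_n) - f(x_{n-1}))

Iteration 1:
  f(0.970000) = -6.025527
  f(2.830000) = 18.702987
  x_2 = 2.830000 - 18.702987×(2.830000 - 0.970000)/(18.702987 - (-6.025527))
       = 1.423221
Iteration 2:
  f(2.830000) = 18.702987
  f(1.423221) = -4.605394
  x_3 = 1.423221 - (-4.605394)×(1.423221 - 2.830000)/(-4.605394 - 18.702987)
       = 1.701180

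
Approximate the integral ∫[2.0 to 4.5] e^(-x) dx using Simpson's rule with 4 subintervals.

f(x) = e^(-x)
a = 2.0, b = 4.5, n = 4
h = (b - a)/n = 0.625000

Simpson's rule: (h/3)[f(x₀) + 4f(x₁) + 2f(x₂) + ... + f(xₙ)]

x_0 = 2.0000, f(x_0) = 0.135335, coefficient = 1
x_1 = 2.6250, f(x_1) = 0.072440, coefficient = 4
x_2 = 3.2500, f(x_2) = 0.038774, coefficient = 2
x_3 = 3.8750, f(x_3) = 0.020754, coefficient = 4
x_4 = 4.5000, f(x_4) = 0.011109, coefficient = 1

I ≈ (0.625000/3) × 0.596769 = 0.124327
Exact value: 0.124226
Error: 0.000101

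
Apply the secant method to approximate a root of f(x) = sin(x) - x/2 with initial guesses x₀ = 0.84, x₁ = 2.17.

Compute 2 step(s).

f(x) = sin(x) - x/2
x₀ = 0.84, x₁ = 2.17

Secant formula: x_{n+1} = x_n - f(x_n)(x_n - x_{n-1})/(f(x_n) - f(x_{n-1}))

Iteration 1:
  f(0.840000) = 0.324643
  f(2.170000) = -0.259215
  x_2 = 2.170000 - (-0.259215)×(2.170000 - 0.840000)/(-0.259215 - 0.324643)
       = 1.579521
Iteration 2:
  f(2.170000) = -0.259215
  f(1.579521) = 0.210201
  x_3 = 1.579521 - 0.210201×(1.579521 - 2.170000)/(0.210201 - (-0.259215))
       = 1.843933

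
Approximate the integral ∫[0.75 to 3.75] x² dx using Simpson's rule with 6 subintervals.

f(x) = x²
a = 0.75, b = 3.75, n = 6
h = (b - a)/n = 0.500000

Simpson's rule: (h/3)[f(x₀) + 4f(x₁) + 2f(x₂) + ... + f(xₙ)]

x_0 = 0.7500, f(x_0) = 0.562500, coefficient = 1
x_1 = 1.2500, f(x_1) = 1.562500, coefficient = 4
x_2 = 1.7500, f(x_2) = 3.062500, coefficient = 2
x_3 = 2.2500, f(x_3) = 5.062500, coefficient = 4
x_4 = 2.7500, f(x_4) = 7.562500, coefficient = 2
x_5 = 3.2500, f(x_5) = 10.562500, coefficient = 4
x_6 = 3.7500, f(x_6) = 14.062500, coefficient = 1

I ≈ (0.500000/3) × 104.625000 = 17.437500
Exact value: 17.437500
Error: 0.000000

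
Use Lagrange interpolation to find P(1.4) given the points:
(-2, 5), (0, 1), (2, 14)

Lagrange interpolation formula:
P(x) = Σ yᵢ × Lᵢ(x)
where Lᵢ(x) = Π_{j≠i} (x - xⱼ)/(xᵢ - xⱼ)

L_0(1.4) = (1.4 - 0)/(-2 - 0) × (1.4 - 2)/(-2 - 2) = -0.105000
L_1(1.4) = (1.4 - (-2))/(0 - (-2)) × (1.4 - 2)/(0 - 2) = 0.510000
L_2(1.4) = (1.4 - (-2))/(2 - (-2)) × (1.4 - 0)/(2 - 0) = 0.595000

P(1.4) = 5×L_0(1.4) + 1×L_1(1.4) + 14×L_2(1.4)
P(1.4) = 8.315000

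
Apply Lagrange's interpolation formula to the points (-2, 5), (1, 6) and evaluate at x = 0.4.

Lagrange interpolation formula:
P(x) = Σ yᵢ × Lᵢ(x)
where Lᵢ(x) = Π_{j≠i} (x - xⱼ)/(xᵢ - xⱼ)

L_0(0.4) = (0.4 - 1)/(-2 - 1) = 0.200000
L_1(0.4) = (0.4 - (-2))/(1 - (-2)) = 0.800000

P(0.4) = 5×L_0(0.4) + 6×L_1(0.4)
P(0.4) = 5.800000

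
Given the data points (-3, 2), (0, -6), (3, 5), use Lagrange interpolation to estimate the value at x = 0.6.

Lagrange interpolation formula:
P(x) = Σ yᵢ × Lᵢ(x)
where Lᵢ(x) = Π_{j≠i} (x - xⱼ)/(xᵢ - xⱼ)

L_0(0.6) = (0.6 - 0)/(-3 - 0) × (0.6 - 3)/(-3 - 3) = -0.080000
L_1(0.6) = (0.6 - (-3))/(0 - (-3)) × (0.6 - 3)/(0 - 3) = 0.960000
L_2(0.6) = (0.6 - (-3))/(3 - (-3)) × (0.6 - 0)/(3 - 0) = 0.120000

P(0.6) = 2×L_0(0.6) + (-6)×L_1(0.6) + 5×L_2(0.6)
P(0.6) = -5.320000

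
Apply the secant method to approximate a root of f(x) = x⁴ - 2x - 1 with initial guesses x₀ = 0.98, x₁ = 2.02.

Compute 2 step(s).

f(x) = x⁴ - 2x - 1
x₀ = 0.98, x₁ = 2.02

Secant formula: x_{n+1} = x_n - f(x_n)(x_n - x_{n-1})/(f(x_n) - f(x_{n-1}))

Iteration 1:
  f(0.980000) = -2.037632
  f(2.020000) = 11.609664
  x_2 = 2.020000 - 11.609664×(2.020000 - 0.980000)/(11.609664 - (-2.037632))
       = 1.135279
Iteration 2:
  f(2.020000) = 11.609664
  f(1.135279) = -1.609402
  x_3 = 1.135279 - (-1.609402)×(1.135279 - 2.020000)/(-1.609402 - 11.609664)
       = 1.242992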